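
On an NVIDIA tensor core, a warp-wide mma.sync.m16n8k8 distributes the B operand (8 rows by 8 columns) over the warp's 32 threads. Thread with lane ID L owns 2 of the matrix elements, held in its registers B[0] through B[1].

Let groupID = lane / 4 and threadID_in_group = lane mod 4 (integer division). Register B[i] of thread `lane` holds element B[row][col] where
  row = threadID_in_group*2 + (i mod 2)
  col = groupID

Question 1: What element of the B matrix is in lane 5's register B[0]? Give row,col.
L=5->gid=5>>2=1, tid=5&3=1
[0]->row 1·2+0=2  col gid=1

2,1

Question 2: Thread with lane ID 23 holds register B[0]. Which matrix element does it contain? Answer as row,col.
6,5

L=23->g=23>>2=5, t=23&3=3
[0]->row 3·2+0=6  col g=5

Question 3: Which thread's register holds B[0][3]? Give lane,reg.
c=3⇒gr=3  r=0⇒th=0,odd=0
L=3*4+0=12  i=0=0

12,0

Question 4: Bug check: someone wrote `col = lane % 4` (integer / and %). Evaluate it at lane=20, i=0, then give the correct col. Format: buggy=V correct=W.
`lane % 4`[20,0]→0
lane 20: G=5 (20/4), T=0 (20%4)
i=0: r=0*2+0=0, c=G=5
col: 0 vs 5

buggy=0 correct=5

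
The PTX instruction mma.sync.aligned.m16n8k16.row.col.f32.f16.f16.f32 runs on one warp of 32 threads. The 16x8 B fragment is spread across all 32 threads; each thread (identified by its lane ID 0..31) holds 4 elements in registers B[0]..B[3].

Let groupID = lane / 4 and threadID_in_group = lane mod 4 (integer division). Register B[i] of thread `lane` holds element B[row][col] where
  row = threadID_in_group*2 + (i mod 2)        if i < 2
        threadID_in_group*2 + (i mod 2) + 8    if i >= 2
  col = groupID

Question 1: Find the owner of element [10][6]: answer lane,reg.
c:6=>grp=6  r:10=>rB=1,tig=1,lo=0
L=6*4+1=25  i=1*2+0=2

25,2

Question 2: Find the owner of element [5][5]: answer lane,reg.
22,1

c=5⇒gr=5  r=5⇒Rb=0,th=2,odd=1
L=5*4+2=22  i=0*2+1=1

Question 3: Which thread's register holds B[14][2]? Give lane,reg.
11,2

c: 2->gid=2  r: 14->r8=1,tid=3,i&1=0
L=2*4+3=11  i=1*2+0=2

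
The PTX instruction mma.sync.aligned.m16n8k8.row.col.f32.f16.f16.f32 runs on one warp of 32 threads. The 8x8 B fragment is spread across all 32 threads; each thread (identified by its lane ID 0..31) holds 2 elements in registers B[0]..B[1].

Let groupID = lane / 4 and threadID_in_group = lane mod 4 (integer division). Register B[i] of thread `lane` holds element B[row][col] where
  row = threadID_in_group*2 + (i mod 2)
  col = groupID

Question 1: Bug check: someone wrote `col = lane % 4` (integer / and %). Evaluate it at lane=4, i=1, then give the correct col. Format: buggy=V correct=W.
buggy=0 correct=1

`lane % 4`[4,1]=>0
4: grp=1,tig=0
[1] (0*2+1,1) = (1,1)
col: 0 vs 1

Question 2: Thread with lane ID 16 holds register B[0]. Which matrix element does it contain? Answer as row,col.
0,4

16: G=4,T=0
[0] (0*2+0,4) = (0,4)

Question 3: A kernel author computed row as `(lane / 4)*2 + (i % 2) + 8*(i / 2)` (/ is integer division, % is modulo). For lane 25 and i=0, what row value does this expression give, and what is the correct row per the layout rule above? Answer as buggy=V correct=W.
buggy=12 correct=2

`(lane / 4)*2 + (i % 2) + 8*(i / 2)`[25,0]⇒12
lane 25⇒25/4=6, 25 mod 4=1
i=0  r:2·1+0⇒2  c:6
row: 12 vs 2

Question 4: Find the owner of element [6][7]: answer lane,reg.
c:7=>grp=7  r:6=>tig=3,lo=0
L=7*4+3=31  i=0=0

31,0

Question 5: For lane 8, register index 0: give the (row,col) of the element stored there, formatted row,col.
lane 8: g=2 (8/4), t=0 (8%4)
i=0: r=0*2+0=0, c=g=2

0,2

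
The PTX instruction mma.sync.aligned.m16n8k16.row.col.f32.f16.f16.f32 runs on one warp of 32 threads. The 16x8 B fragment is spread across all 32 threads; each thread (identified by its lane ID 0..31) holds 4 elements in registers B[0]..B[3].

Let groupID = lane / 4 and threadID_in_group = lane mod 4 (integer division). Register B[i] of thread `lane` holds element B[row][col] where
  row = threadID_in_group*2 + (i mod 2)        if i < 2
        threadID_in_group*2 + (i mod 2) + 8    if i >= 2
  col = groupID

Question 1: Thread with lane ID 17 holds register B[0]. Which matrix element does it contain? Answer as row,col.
lane 17: G=4 (17/4), T=1 (17%4)
i=0: r=1*2+0+0=2, c=G=4

2,4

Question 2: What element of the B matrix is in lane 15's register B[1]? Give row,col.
L=15⇒gr=15>>2=3, th=15&3=3
[1]⇒row 3·2+1+0=7  col gr=3

7,3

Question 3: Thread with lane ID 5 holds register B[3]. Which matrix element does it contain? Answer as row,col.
11,1

L=5=>grp=5>>2=1, tig=5&3=1
[3]=>row 1·2+1+8=11  col grp=1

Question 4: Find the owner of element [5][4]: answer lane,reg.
18,1

c=4->g=4  r=5->rb=0,t=2,b0=1
L=4*4+2=18  i=0*2+1=1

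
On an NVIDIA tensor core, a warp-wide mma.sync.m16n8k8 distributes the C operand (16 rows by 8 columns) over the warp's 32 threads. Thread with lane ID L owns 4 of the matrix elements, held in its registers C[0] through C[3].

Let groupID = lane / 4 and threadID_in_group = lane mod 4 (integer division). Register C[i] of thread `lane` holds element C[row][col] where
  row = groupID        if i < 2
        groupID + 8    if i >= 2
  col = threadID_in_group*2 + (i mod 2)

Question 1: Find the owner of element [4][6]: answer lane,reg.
19,0

r=4→G=4,rhi=0  c=6→T=3,p=0
L=4*4+3=19  i=0*2+0=0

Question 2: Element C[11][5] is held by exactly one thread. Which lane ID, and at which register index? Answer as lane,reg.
r:11=>grp=3,rB=1  c:5=>tig=2,lo=1
L=3*4+2=14  i=1*2+1=3

14,3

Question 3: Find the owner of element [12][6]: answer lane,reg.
r=12->g=4,rb=1  c=6->t=3,b0=0
L=4*4+3=19  i=1*2+0=2

19,2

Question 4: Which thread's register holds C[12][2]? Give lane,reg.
r=12->g=4,rb=1  c=2->t=1,b0=0
L=4*4+1=17  i=1*2+0=2

17,2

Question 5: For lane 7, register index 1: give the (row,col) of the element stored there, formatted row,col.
lane 7: grp=1 (7/4), tig=3 (7%4)
i=1: r=1+0=1, c=3*2+1=7

1,7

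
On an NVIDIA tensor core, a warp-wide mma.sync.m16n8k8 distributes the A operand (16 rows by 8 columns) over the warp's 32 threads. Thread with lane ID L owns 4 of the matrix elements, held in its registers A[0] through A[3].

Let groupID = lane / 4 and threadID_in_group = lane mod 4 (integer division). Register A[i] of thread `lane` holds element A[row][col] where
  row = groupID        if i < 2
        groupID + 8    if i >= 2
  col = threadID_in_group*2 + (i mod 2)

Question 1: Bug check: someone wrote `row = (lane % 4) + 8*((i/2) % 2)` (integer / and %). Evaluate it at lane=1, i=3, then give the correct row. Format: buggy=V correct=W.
`(lane % 4) + 8*((i/2) % 2)`[1,3]->9
L=1->g=1>>2=0, t=1&3=1
[3]->row 0+8=8  col 1·2+1=3
row: 9 vs 8

buggy=9 correct=8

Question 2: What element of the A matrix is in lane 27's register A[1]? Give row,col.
lane 27: G=6 (27/4), T=3 (27%4)
i=1: r=6+0=6, c=3*2+1=7

6,7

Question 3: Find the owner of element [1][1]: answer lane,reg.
4,1

r=1->g=1,rb=0  c=1->t=0,b0=1
L=1*4+0=4  i=0*2+1=1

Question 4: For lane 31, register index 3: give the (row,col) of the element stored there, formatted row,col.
lane 31: gr=7 (31/4), th=3 (31%4)
i=3: r=7+8=15, c=3*2+1=7

15,7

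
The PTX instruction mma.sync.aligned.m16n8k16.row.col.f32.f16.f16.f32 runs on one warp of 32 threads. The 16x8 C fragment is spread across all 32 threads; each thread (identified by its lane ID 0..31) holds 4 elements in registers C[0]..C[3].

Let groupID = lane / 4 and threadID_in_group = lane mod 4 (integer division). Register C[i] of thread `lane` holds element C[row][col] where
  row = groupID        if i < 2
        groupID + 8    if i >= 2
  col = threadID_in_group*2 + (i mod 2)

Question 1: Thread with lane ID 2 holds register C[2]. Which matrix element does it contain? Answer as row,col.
L=2=>grp=2>>2=0, tig=2&3=2
[2]=>row 0+8=8  col 2·2+0=4

8,4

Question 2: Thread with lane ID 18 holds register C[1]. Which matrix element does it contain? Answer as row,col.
4,5

lane 18: g=4 (18/4), t=2 (18%4)
i=1: r=4+0=4, c=2*2+1=5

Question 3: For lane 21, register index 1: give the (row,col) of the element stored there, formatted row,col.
5,3

21: gr=5,th=1
[1] (5+0,1*2+1) = (5,3)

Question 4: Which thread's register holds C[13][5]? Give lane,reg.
r=13⇒gr=5,Rb=1  c=5⇒th=2,odd=1
L=5*4+2=22  i=1*2+1=3

22,3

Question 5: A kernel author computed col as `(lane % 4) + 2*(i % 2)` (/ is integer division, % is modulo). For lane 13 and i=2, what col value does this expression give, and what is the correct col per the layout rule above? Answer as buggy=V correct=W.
buggy=1 correct=2

`(lane % 4) + 2*(i % 2)`[13,2]→1
lane 13→13/4=3, 13 mod 4=1
i=2  r:3+8→11  c:2·1+0→2
col: 1 vs 2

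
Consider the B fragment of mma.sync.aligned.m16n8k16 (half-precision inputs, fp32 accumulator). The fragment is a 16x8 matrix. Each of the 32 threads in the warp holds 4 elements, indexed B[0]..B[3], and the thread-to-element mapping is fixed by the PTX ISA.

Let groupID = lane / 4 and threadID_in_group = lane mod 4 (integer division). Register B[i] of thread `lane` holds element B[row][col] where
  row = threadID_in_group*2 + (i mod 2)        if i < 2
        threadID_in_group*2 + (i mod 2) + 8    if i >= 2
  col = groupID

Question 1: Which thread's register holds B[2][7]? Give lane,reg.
c:7=>grp=7  r:2=>rB=0,tig=1,lo=0
L=7*4+1=29  i=0*2+0=0

29,0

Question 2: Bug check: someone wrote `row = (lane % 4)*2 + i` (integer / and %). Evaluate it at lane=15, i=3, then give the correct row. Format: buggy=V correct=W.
`(lane % 4)*2 + i`[15,3]→9
lane 15→15/4=3, 15 mod 4=3
i=3  r:2·3+1+8→15  c:3
row: 9 vs 15

buggy=9 correct=15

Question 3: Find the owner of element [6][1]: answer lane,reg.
7,0

c:1=>grp=1  r:6=>rB=0,tig=3,lo=0
L=1*4+3=7  i=0*2+0=0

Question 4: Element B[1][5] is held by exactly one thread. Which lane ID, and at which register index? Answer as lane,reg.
20,1

c=5->g=5  r=1->rb=0,t=0,b0=1
L=5*4+0=20  i=0*2+1=1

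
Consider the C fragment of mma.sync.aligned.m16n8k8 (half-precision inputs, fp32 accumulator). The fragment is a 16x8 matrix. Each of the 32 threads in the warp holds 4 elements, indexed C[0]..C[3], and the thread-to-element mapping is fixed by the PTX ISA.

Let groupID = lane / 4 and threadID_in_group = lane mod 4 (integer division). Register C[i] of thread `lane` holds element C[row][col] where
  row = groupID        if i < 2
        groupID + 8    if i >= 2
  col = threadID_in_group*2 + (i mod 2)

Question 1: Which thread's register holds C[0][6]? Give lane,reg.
r=0⇒gr=0,Rb=0  c=6⇒th=3,odd=0
L=0*4+3=3  i=0*2+0=0

3,0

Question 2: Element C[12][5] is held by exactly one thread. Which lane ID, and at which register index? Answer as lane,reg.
18,3

r=12->g=4,rb=1  c=5->t=2,b0=1
L=4*4+2=18  i=1*2+1=3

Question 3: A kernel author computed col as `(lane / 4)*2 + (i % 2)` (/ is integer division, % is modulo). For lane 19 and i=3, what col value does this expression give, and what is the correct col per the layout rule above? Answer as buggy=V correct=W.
buggy=9 correct=7

`(lane / 4)*2 + (i % 2)`[19,3]->9
lane 19: g=4 (19/4), t=3 (19%4)
i=3: r=4+8=12, c=3*2+1=7
col: 9 vs 7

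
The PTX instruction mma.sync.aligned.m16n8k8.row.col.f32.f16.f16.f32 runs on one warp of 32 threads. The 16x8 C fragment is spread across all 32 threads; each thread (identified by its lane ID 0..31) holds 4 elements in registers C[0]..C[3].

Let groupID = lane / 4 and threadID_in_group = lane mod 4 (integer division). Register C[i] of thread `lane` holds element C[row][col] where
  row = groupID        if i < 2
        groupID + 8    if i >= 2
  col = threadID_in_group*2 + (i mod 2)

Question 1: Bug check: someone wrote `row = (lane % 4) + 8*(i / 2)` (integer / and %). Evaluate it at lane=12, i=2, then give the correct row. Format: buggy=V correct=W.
`(lane % 4) + 8*(i / 2)`[12,2]=>8
lane 12=>12/4=3, 12 mod 4=0
i=2  r:3+8=>11  c:2·0+0=>0
row: 8 vs 11

buggy=8 correct=11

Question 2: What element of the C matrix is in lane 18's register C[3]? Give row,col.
lane 18: G=4 (18/4), T=2 (18%4)
i=3: r=4+8=12, c=2*2+1=5

12,5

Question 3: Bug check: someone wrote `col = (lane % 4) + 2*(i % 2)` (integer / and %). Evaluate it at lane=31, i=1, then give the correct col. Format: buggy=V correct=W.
`(lane % 4) + 2*(i % 2)`[31,1]⇒5
31: gr=7,th=3
[1] (7+0,3*2+1) = (7,7)
col: 5 vs 7

buggy=5 correct=7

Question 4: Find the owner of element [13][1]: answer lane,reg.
r: 13->gid=5,r8=1  c: 1->tid=0,i&1=1
L=5*4+0=20  i=1*2+1=3

20,3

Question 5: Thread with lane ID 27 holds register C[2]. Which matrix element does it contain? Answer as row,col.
lane 27→27/4=6, 27 mod 4=3
i=2  r:6+8→14  c:2·3+0→6

14,6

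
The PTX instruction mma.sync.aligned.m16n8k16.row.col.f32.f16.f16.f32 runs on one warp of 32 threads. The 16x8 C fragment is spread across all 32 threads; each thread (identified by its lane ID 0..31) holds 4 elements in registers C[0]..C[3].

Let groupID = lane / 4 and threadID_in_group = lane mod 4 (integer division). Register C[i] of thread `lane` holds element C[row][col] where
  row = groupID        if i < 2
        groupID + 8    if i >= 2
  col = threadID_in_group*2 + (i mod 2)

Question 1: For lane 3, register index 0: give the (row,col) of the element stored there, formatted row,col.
0,6

lane 3⇒3/4=0, 3 mod 4=3
i=0  r:0+0⇒0  c:2·3+0⇒6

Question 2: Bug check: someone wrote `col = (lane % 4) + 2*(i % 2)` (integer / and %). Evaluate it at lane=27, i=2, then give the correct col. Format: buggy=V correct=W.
`(lane % 4) + 2*(i % 2)`[27,2]=>3
lane 27: grp=6 (27/4), tig=3 (27%4)
i=2: r=6+8=14, c=3*2+0=6
col: 3 vs 6

buggy=3 correct=6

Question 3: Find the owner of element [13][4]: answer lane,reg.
22,2

r=13→G=5,rhi=1  c=4→T=2,p=0
L=5*4+2=22  i=1*2+0=2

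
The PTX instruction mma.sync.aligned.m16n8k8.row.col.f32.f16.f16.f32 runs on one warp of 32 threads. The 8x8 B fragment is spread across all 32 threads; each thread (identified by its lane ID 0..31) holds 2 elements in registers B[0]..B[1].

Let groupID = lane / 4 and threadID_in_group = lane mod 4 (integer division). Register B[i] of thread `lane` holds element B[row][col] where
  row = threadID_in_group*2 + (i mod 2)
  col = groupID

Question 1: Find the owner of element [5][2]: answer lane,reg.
10,1

c=2→G=2  r=5→T=2,p=1
L=2*4+2=10  i=1=1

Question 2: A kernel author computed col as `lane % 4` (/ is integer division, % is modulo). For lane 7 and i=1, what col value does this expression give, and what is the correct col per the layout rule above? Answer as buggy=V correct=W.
buggy=3 correct=1

`lane % 4`[7,1]->3
lane 7: g=1 (7/4), t=3 (7%4)
i=1: r=3*2+1=7, c=g=1
col: 3 vs 1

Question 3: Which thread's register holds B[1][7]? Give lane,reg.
28,1

c=7->g=7  r=1->t=0,b0=1
L=7*4+0=28  i=1=1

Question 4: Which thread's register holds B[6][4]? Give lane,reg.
19,0

c=4⇒gr=4  r=6⇒th=3,odd=0
L=4*4+3=19  i=0=0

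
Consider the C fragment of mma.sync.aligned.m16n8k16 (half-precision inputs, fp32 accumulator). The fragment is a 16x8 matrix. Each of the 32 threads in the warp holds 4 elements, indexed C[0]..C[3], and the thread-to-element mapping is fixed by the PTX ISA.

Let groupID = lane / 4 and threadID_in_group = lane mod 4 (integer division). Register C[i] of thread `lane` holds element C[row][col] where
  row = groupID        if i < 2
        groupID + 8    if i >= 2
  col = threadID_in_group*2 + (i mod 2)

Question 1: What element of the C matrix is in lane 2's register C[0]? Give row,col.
2: grp=0,tig=2
[0] (0+0,2*2+0) = (0,4)

0,4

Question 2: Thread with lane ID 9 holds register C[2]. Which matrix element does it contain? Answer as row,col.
10,2

lane 9->9/4=2, 9 mod 4=1
i=2  r:2+8->10  c:2·1+0->2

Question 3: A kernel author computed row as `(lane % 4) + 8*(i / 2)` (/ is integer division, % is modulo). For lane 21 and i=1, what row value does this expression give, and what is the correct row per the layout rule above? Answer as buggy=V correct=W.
buggy=1 correct=5

`(lane % 4) + 8*(i / 2)`[21,1]->1
lane 21->21/4=5, 21 mod 4=1
i=1  r:5+0->5  c:2·1+1->3
row: 1 vs 5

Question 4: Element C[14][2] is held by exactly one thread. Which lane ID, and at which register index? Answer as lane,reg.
25,2

r:14=>grp=6,rB=1  c:2=>tig=1,lo=0
L=6*4+1=25  i=1*2+0=2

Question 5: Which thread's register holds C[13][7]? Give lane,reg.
r=13→G=5,rhi=1  c=7→T=3,p=1
L=5*4+3=23  i=1*2+1=3

23,3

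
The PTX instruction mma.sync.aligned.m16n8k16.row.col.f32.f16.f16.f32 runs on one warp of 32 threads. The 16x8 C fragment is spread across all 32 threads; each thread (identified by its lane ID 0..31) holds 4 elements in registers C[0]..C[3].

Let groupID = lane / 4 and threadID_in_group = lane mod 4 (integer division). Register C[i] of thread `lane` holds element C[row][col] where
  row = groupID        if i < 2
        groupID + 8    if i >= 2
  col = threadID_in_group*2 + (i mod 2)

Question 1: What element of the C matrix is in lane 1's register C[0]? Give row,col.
L=1->gid=1>>2=0, tid=1&3=1
[0]->row 0+0=0  col 1·2+0=2

0,2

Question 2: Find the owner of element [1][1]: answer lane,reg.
r=1⇒gr=1,Rb=0  c=1⇒th=0,odd=1
L=1*4+0=4  i=0*2+1=1

4,1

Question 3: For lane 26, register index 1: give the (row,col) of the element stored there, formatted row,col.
L=26⇒gr=26>>2=6, th=26&3=2
[1]⇒row 6+0=6  col 2·2+1=5

6,5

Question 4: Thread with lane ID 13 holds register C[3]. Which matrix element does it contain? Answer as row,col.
11,3

lane 13: g=3 (13/4), t=1 (13%4)
i=3: r=3+8=11, c=1*2+1=3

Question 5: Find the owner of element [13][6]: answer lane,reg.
23,2

r:13=>grp=5,rB=1  c:6=>tig=3,lo=0
L=5*4+3=23  i=1*2+0=2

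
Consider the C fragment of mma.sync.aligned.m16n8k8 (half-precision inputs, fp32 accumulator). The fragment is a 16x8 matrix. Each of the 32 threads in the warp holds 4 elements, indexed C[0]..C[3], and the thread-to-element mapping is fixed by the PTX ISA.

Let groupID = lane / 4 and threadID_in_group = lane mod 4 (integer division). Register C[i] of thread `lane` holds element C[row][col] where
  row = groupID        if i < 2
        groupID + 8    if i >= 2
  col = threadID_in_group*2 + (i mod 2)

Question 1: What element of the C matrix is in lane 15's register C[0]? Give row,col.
3,6

lane 15: G=3 (15/4), T=3 (15%4)
i=0: r=3+0=3, c=3*2+0=6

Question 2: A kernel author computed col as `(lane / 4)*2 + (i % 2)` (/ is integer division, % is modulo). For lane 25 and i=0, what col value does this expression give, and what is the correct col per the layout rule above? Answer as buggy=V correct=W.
`(lane / 4)*2 + (i % 2)`[25,0]->12
lane 25->25/4=6, 25 mod 4=1
i=0  r:6+0->6  c:2·1+0->2
col: 12 vs 2

buggy=12 correct=2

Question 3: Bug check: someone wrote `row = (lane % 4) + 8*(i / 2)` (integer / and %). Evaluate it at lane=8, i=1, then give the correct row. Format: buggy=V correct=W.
buggy=0 correct=2

`(lane % 4) + 8*(i / 2)`[8,1]->0
lane 8: g=2 (8/4), t=0 (8%4)
i=1: r=2+0=2, c=0*2+1=1
row: 0 vs 2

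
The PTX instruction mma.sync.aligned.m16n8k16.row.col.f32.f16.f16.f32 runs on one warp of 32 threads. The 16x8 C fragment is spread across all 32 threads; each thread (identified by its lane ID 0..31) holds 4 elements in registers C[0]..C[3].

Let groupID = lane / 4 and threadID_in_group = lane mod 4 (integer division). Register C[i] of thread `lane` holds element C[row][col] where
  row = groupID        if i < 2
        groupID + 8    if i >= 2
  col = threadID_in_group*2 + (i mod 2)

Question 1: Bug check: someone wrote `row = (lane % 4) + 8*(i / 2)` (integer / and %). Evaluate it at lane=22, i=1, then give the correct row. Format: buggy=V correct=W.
`(lane % 4) + 8*(i / 2)`[22,1]⇒2
L=22⇒gr=22>>2=5, th=22&3=2
[1]⇒row 5+0=5  col 2·2+1=5
row: 2 vs 5

buggy=2 correct=5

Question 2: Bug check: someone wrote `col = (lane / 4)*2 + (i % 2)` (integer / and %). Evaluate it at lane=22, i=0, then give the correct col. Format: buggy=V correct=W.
buggy=10 correct=4

`(lane / 4)*2 + (i % 2)`[22,0]=>10
L=22=>grp=22>>2=5, tig=22&3=2
[0]=>row 5+0=5  col 2·2+0=4
col: 10 vs 4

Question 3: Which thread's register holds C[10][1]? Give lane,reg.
8,3

r=10⇒gr=2,Rb=1  c=1⇒th=0,odd=1
L=2*4+0=8  i=1*2+1=3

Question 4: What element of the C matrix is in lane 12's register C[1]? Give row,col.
3,1

lane 12: g=3 (12/4), t=0 (12%4)
i=1: r=3+0=3, c=0*2+1=1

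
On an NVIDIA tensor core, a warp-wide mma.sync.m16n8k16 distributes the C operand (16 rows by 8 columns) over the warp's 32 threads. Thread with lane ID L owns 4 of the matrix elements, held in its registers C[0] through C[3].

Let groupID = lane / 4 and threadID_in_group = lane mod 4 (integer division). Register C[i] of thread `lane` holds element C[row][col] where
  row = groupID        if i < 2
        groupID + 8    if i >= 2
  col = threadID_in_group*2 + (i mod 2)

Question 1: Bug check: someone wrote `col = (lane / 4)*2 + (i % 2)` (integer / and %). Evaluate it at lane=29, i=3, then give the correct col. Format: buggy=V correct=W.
`(lane / 4)*2 + (i % 2)`[29,3]=>15
29: grp=7,tig=1
[3] (7+8,1*2+1) = (15,3)
col: 15 vs 3

buggy=15 correct=3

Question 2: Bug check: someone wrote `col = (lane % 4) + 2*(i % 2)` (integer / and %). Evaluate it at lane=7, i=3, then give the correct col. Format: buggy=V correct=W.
buggy=5 correct=7

`(lane % 4) + 2*(i % 2)`[7,3]=>5
L=7=>grp=7>>2=1, tig=7&3=3
[3]=>row 1+8=9  col 3·2+1=7
col: 5 vs 7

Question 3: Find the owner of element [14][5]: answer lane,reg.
26,3

r=14⇒gr=6,Rb=1  c=5⇒th=2,odd=1
L=6*4+2=26  i=1*2+1=3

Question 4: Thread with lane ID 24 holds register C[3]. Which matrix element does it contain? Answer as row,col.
lane 24: grp=6 (24/4), tig=0 (24%4)
i=3: r=6+8=14, c=0*2+1=1

14,1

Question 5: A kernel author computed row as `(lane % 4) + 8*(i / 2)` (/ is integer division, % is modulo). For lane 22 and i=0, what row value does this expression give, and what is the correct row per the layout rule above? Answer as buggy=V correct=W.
`(lane % 4) + 8*(i / 2)`[22,0]->2
lane 22->22/4=5, 22 mod 4=2
i=0  r:5+0->5  c:2·2+0->4
row: 2 vs 5

buggy=2 correct=5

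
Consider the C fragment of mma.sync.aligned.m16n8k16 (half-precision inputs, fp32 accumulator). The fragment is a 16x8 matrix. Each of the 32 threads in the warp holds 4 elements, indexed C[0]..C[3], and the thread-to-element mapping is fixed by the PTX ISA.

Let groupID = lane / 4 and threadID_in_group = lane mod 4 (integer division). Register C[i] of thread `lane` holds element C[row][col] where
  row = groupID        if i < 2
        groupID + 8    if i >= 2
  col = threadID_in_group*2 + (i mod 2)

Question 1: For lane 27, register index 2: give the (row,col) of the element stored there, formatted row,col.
lane 27→27/4=6, 27 mod 4=3
i=2  r:6+8→14  c:2·3+0→6

14,6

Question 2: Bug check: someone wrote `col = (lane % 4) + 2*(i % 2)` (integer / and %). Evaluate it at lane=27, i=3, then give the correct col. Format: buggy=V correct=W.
`(lane % 4) + 2*(i % 2)`[27,3]->5
lane 27->27/4=6, 27 mod 4=3
i=3  r:6+8->14  c:2·3+1->7
col: 5 vs 7

buggy=5 correct=7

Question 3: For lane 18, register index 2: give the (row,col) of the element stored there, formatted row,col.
lane 18->18/4=4, 18 mod 4=2
i=2  r:4+8->12  c:2·2+0->4

12,4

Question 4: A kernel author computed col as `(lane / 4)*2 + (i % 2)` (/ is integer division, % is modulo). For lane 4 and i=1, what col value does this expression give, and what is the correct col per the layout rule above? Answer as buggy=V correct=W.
buggy=3 correct=1

`(lane / 4)*2 + (i % 2)`[4,1]=>3
L=4=>grp=4>>2=1, tig=4&3=0
[1]=>row 1+0=1  col 0·2+1=1
col: 3 vs 1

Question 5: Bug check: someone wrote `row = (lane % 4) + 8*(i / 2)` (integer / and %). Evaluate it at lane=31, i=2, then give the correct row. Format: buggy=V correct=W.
`(lane % 4) + 8*(i / 2)`[31,2]=>11
31: grp=7,tig=3
[2] (7+8,3*2+0) = (15,6)
row: 11 vs 15

buggy=11 correct=15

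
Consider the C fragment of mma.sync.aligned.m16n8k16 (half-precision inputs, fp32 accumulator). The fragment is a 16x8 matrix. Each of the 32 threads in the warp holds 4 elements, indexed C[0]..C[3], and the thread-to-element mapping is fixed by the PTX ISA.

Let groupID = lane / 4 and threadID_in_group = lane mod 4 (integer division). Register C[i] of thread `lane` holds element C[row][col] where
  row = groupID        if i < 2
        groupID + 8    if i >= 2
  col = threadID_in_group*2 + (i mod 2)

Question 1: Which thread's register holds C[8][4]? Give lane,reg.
r: 8->gid=0,r8=1  c: 4->tid=2,i&1=0
L=0*4+2=2  i=1*2+0=2

2,2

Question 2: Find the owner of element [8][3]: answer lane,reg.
r: 8->gid=0,r8=1  c: 3->tid=1,i&1=1
L=0*4+1=1  i=1*2+1=3

1,3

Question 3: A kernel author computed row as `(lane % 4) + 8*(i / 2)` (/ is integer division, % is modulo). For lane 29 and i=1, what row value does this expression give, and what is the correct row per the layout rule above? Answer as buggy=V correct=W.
`(lane % 4) + 8*(i / 2)`[29,1]=>1
lane 29=>29/4=7, 29 mod 4=1
i=1  r:7+0=>7  c:2·1+1=>3
row: 1 vs 7

buggy=1 correct=7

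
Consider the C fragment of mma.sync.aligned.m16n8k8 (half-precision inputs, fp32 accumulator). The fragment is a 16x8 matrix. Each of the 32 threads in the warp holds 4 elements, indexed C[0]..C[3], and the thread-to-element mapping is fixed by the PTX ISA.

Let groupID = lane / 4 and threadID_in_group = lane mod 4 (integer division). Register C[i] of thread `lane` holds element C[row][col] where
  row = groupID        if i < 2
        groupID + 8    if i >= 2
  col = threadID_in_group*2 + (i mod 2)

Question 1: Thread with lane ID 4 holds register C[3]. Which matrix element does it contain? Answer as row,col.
9,1

lane 4⇒4/4=1, 4 mod 4=0
i=3  r:1+8⇒9  c:2·0+1⇒1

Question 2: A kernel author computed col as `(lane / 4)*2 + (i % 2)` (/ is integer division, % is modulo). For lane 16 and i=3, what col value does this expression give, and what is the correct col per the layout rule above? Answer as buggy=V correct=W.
`(lane / 4)*2 + (i % 2)`[16,3]→9
16: G=4,T=0
[3] (4+8,0*2+1) = (12,1)
col: 9 vs 1

buggy=9 correct=1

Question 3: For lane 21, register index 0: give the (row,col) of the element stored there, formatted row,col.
5,2

lane 21->21/4=5, 21 mod 4=1
i=0  r:5+0->5  c:2·1+0->2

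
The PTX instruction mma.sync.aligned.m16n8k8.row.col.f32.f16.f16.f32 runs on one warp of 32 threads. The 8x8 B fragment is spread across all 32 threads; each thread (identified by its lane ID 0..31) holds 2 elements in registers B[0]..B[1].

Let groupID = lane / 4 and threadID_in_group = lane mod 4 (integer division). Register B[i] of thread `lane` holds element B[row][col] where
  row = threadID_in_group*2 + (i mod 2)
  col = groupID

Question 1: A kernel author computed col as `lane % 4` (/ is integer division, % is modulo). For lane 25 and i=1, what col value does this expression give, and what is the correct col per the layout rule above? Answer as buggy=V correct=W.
`lane % 4`[25,1]=>1
lane 25: grp=6 (25/4), tig=1 (25%4)
i=1: r=1*2+1=3, c=grp=6
col: 1 vs 6

buggy=1 correct=6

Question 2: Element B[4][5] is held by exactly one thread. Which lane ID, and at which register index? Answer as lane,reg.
c=5→G=5  r=4→T=2,p=0
L=5*4+2=22  i=0=0

22,0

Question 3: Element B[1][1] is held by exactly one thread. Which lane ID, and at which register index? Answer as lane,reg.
c:1=>grp=1  r:1=>tig=0,lo=1
L=1*4+0=4  i=1=1

4,1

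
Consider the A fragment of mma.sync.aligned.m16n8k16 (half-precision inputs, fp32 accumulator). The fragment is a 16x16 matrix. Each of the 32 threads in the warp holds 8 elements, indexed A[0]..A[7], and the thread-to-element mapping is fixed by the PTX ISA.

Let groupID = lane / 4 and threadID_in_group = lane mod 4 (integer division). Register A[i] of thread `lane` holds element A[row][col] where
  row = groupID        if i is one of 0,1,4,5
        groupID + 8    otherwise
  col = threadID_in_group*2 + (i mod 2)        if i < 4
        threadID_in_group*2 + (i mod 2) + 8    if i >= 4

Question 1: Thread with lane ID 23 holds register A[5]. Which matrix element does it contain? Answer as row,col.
L=23⇒gr=23>>2=5, th=23&3=3
[5]⇒row 5+0=5  col 3·2+1+8=15

5,15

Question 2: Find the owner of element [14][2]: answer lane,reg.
r=14⇒gr=6,Rb=1  c=2⇒Cb=0,th=1,odd=0
L=6*4+1=25  i=0*4+1*2+0=2

25,2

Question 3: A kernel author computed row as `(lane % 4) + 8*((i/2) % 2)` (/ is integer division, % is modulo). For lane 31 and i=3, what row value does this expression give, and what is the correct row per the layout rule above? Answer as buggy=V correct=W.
`(lane % 4) + 8*((i/2) % 2)`[31,3]→11
lane 31: G=7 (31/4), T=3 (31%4)
i=3: r=7+8=15, c=3*2+1+0=7
row: 11 vs 15

buggy=11 correct=15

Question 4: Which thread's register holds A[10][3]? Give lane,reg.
9,3

r=10→G=2,rhi=1  c=3→chi=0,T=1,p=1
L=2*4+1=9  i=0*4+1*2+1=3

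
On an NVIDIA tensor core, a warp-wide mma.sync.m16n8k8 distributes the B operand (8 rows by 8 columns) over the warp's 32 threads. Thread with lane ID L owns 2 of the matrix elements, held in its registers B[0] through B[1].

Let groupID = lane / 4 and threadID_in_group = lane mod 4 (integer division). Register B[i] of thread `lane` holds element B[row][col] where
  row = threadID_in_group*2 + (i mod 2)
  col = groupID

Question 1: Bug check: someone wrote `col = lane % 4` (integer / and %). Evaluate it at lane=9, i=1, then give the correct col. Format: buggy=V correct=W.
`lane % 4`[9,1]->1
L=9->g=9>>2=2, t=9&3=1
[1]->row 1·2+1=3  col g=2
col: 1 vs 2

buggy=1 correct=2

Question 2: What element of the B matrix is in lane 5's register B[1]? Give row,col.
lane 5->5/4=1, 5 mod 4=1
i=1  r:2·1+1->3  c:1

3,1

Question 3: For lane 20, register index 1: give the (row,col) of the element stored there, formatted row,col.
1,5

lane 20=>20/4=5, 20 mod 4=0
i=1  r:2·0+1=>1  c:5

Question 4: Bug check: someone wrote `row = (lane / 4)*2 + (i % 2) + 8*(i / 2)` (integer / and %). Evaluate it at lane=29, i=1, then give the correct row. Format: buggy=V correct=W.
`(lane / 4)*2 + (i % 2) + 8*(i / 2)`[29,1]->15
lane 29->29/4=7, 29 mod 4=1
i=1  r:2·1+1->3  c:7
row: 15 vs 3

buggy=15 correct=3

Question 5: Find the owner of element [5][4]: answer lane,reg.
18,1

c=4⇒gr=4  r=5⇒th=2,odd=1
L=4*4+2=18  i=1=1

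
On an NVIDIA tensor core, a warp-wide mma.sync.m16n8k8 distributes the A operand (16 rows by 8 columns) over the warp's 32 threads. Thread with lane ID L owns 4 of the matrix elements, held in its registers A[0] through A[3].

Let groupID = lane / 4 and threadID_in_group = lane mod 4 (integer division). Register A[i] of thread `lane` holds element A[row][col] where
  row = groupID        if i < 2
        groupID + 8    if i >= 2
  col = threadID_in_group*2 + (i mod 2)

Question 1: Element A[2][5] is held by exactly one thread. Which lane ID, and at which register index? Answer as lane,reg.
r=2⇒gr=2,Rb=0  c=5⇒th=2,odd=1
L=2*4+2=10  i=0*2+1=1

10,1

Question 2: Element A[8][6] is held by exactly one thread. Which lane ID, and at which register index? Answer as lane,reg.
r: 8->gid=0,r8=1  c: 6->tid=3,i&1=0
L=0*4+3=3  i=1*2+0=2

3,2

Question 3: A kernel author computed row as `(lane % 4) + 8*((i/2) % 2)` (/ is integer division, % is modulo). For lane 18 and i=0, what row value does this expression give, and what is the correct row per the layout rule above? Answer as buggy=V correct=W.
`(lane % 4) + 8*((i/2) % 2)`[18,0]⇒2
lane 18: gr=4 (18/4), th=2 (18%4)
i=0: r=4+0=4, c=2*2+0=4
row: 2 vs 4

buggy=2 correct=4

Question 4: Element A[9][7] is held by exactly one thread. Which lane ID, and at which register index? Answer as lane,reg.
r:9=>grp=1,rB=1  c:7=>tig=3,lo=1
L=1*4+3=7  i=1*2+1=3

7,3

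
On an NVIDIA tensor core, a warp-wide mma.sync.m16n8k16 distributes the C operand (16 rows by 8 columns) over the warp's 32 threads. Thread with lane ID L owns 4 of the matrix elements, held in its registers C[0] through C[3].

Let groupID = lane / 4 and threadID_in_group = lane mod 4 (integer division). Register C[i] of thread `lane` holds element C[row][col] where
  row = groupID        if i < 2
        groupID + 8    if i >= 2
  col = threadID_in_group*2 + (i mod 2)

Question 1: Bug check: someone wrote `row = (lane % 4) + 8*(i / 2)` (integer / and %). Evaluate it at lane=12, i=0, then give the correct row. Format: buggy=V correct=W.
`(lane % 4) + 8*(i / 2)`[12,0]⇒0
lane 12⇒12/4=3, 12 mod 4=0
i=0  r:3+0⇒3  c:2·0+0⇒0
row: 0 vs 3

buggy=0 correct=3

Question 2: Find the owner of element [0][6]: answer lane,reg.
r=0→G=0,rhi=0  c=6→T=3,p=0
L=0*4+3=3  i=0*2+0=0

3,0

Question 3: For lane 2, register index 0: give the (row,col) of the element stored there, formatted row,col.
2: gid=0,tid=2
[0] (0+0,2*2+0) = (0,4)

0,4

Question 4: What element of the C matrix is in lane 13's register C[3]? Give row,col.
13: G=3,T=1
[3] (3+8,1*2+1) = (11,3)

11,3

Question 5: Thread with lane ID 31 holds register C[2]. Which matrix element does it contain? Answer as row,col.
L=31->g=31>>2=7, t=31&3=3
[2]->row 7+8=15  col 3·2+0=6

15,6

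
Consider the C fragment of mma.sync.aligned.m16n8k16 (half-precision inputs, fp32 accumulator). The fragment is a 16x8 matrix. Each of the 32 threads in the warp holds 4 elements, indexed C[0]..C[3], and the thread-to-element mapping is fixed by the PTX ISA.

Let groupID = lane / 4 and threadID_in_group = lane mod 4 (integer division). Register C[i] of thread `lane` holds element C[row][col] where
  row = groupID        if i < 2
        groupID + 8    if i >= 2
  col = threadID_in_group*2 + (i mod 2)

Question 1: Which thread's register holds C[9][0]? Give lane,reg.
4,2

r:9=>grp=1,rB=1  c:0=>tig=0,lo=0
L=1*4+0=4  i=1*2+0=2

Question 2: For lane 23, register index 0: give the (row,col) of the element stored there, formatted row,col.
lane 23⇒23/4=5, 23 mod 4=3
i=0  r:5+0⇒5  c:2·3+0⇒6

5,6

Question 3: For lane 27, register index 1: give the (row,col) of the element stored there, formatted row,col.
lane 27->27/4=6, 27 mod 4=3
i=1  r:6+0->6  c:2·3+1->7

6,7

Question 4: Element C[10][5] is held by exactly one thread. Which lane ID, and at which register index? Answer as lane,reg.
10,3

r=10->g=2,rb=1  c=5->t=2,b0=1
L=2*4+2=10  i=1*2+1=3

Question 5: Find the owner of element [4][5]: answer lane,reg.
r:4=>grp=4,rB=0  c:5=>tig=2,lo=1
L=4*4+2=18  i=0*2+1=1

18,1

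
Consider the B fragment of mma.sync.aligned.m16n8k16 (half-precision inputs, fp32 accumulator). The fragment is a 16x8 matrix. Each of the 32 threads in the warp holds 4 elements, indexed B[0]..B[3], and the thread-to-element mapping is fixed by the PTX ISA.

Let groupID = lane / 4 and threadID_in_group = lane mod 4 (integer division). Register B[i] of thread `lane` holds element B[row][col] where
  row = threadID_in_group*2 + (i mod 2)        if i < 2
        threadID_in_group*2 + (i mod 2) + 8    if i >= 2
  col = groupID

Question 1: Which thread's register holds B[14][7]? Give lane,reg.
c=7->g=7  r=14->rb=1,t=3,b0=0
L=7*4+3=31  i=1*2+0=2

31,2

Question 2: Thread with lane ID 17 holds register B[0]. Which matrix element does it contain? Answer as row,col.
2,4

L=17->gid=17>>2=4, tid=17&3=1
[0]->row 1·2+0+0=2  col gid=4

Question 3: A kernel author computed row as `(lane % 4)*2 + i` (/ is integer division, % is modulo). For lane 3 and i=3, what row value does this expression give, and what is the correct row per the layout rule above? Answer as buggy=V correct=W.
`(lane % 4)*2 + i`[3,3]⇒9
lane 3⇒3/4=0, 3 mod 4=3
i=3  r:2·3+1+8⇒15  c:0
row: 9 vs 15

buggy=9 correct=15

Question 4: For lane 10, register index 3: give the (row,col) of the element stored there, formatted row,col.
13,2

lane 10⇒10/4=2, 10 mod 4=2
i=3  r:2·2+1+8⇒13  c:2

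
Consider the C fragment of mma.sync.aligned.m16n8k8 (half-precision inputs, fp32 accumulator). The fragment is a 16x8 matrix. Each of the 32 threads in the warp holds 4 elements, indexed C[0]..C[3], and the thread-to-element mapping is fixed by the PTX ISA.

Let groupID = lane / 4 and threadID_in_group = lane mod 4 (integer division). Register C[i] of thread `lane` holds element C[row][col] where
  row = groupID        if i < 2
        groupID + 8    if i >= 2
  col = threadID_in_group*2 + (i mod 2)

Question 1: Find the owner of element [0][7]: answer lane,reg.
r=0→G=0,rhi=0  c=7→T=3,p=1
L=0*4+3=3  i=0*2+1=1

3,1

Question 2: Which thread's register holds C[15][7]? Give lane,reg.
r=15⇒gr=7,Rb=1  c=7⇒th=3,odd=1
L=7*4+3=31  i=1*2+1=3

31,3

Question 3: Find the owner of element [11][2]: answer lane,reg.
r:11=>grp=3,rB=1  c:2=>tig=1,lo=0
L=3*4+1=13  i=1*2+0=2

13,2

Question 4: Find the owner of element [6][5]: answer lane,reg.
r=6→G=6,rhi=0  c=5→T=2,p=1
L=6*4+2=26  i=0*2+1=1

26,1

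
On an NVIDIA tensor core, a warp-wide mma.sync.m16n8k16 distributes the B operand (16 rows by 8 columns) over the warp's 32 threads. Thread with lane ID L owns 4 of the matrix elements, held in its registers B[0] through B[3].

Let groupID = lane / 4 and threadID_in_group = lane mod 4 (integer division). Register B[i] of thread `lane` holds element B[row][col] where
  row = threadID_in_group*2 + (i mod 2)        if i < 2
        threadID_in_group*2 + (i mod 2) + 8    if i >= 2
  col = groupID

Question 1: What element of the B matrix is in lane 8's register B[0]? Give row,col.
0,2

8: G=2,T=0
[0] (0*2+0+0,2) = (0,2)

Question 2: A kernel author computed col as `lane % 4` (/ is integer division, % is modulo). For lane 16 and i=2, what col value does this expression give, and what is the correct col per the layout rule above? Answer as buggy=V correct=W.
buggy=0 correct=4

`lane % 4`[16,2]⇒0
lane 16⇒16/4=4, 16 mod 4=0
i=2  r:2·0+0+8⇒8  c:4
col: 0 vs 4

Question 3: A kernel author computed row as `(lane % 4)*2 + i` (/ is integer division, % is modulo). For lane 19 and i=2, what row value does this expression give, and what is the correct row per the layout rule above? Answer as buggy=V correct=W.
`(lane % 4)*2 + i`[19,2]→8
L=19→G=19>>2=4, T=19&3=3
[2]→row 3·2+0+8=14  col G=4
row: 8 vs 14

buggy=8 correct=14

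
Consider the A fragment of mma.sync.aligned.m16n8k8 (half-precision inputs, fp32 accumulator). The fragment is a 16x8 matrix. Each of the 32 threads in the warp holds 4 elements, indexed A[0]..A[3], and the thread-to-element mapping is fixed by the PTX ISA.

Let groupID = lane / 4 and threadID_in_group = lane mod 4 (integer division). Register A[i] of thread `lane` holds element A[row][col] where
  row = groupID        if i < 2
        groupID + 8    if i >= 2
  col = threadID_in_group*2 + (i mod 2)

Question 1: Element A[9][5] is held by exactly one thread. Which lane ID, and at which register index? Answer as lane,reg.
r=9→G=1,rhi=1  c=5→T=2,p=1
L=1*4+2=6  i=1*2+1=3

6,3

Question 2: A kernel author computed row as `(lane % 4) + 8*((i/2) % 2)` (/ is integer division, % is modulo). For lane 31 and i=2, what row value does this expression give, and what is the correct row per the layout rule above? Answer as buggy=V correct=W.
buggy=11 correct=15

`(lane % 4) + 8*((i/2) % 2)`[31,2]->11
lane 31->31/4=7, 31 mod 4=3
i=2  r:7+8->15  c:2·3+0->6
row: 11 vs 15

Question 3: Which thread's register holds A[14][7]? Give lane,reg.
r: 14->gid=6,r8=1  c: 7->tid=3,i&1=1
L=6*4+3=27  i=1*2+1=3

27,3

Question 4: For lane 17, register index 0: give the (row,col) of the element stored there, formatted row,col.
4,2

17: G=4,T=1
[0] (4+0,1*2+0) = (4,2)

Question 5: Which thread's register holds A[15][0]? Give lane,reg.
28,2

r=15->g=7,rb=1  c=0->t=0,b0=0
L=7*4+0=28  i=1*2+0=2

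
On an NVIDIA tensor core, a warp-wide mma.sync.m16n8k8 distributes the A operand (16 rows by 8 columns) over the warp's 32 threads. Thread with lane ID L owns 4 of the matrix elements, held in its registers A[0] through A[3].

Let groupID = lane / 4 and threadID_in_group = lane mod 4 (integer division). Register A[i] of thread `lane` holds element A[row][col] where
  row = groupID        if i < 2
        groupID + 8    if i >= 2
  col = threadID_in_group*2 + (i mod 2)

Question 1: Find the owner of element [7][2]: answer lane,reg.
29,0

r:7=>grp=7,rB=0  c:2=>tig=1,lo=0
L=7*4+1=29  i=0*2+0=0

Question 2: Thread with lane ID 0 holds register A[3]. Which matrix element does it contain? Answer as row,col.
8,1

lane 0: gid=0 (0/4), tid=0 (0%4)
i=3: r=0+8=8, c=0*2+1=1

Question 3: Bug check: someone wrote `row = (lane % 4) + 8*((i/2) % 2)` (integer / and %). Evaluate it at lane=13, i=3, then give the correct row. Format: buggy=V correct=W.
`(lane % 4) + 8*((i/2) % 2)`[13,3]->9
lane 13: g=3 (13/4), t=1 (13%4)
i=3: r=3+8=11, c=1*2+1=3
row: 9 vs 11

buggy=9 correct=11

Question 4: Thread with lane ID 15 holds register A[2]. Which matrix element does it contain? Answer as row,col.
11,6

L=15->gid=15>>2=3, tid=15&3=3
[2]->row 3+8=11  col 3·2+0=6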